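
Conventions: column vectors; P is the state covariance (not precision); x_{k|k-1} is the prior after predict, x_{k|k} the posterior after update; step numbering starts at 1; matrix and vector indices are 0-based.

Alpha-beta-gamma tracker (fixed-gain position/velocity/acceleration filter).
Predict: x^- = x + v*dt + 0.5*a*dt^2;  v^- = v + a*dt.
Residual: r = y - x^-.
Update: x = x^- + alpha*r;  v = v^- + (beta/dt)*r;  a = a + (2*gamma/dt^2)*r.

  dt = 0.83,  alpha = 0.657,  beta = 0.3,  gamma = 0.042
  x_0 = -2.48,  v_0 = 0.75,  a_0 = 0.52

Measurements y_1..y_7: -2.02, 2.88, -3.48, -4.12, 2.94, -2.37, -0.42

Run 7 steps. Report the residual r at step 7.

step 1: x_pred=-1.6784  r=-0.3416  x^+=-1.9028  v^+=1.0581  a^+=0.4783
step 2: x_pred=-0.8598  r=3.7398  x^+=1.5972  v^+=2.8069  a^+=0.9344
step 3: x_pred=4.2488  r=-7.7288  x^+=-0.8290  v^+=0.7889  a^+=-0.0080
step 4: x_pred=-0.1770  r=-3.9430  x^+=-2.7676  v^+=-0.6430  a^+=-0.4888
step 5: x_pred=-3.4696  r=6.4096  x^+=0.7415  v^+=1.2680  a^+=0.2927
step 6: x_pred=1.8948  r=-4.2648  x^+=-0.9072  v^+=-0.0305  a^+=-0.2273
step 7: x_pred=-1.0108  r=0.5908  x^+=-0.6226  v^+=-0.0056  a^+=-0.1553

resid = 0.5908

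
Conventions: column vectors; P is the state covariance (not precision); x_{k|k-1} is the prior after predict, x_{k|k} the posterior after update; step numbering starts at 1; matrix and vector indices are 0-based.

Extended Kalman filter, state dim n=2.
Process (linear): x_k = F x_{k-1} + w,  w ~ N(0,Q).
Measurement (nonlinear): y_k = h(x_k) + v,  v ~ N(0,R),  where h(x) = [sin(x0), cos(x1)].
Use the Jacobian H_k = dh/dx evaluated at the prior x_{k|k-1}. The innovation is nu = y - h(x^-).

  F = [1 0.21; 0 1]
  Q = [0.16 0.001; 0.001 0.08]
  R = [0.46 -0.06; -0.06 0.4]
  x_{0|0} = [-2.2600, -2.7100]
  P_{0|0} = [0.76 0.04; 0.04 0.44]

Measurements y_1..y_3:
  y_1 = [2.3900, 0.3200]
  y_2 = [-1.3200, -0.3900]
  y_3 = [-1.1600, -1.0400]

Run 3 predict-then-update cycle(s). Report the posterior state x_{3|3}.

step 1: x^-=[-2.8291, -2.7100]  P^-=[0.9562 0.1334; 0.1334 0.5200]  H_jac=[-0.9516 0.0000; 0.0000 0.4183]  S=[1.3258 -0.1131; -0.1131 0.4910]  K=[-0.6902 -0.0453; -0.0591 0.4294]  nu=[2.6974, 1.2283]  x^+=[-4.7464, -2.3420]  P^+=[0.3308 0.0557; 0.0557 0.4191]
step 2: x^-=[-5.2382, -2.3420]  P^-=[0.5326 0.1447; 0.1447 0.4991]  H_jac=[0.5019 0.0000; 0.0000 0.7171]  S=[0.5942 -0.0079; -0.0079 0.6566]  K=[0.4521 0.1634; 0.1295 0.5466]  nu=[-2.1849, 0.3070]  x^+=[-6.1759, -2.4571]  P^+=[0.3948 0.0533; 0.0533 0.2941]
step 3: x^-=[-6.6919, -2.4571]  P^-=[0.5902 0.1161; 0.1161 0.3741]  H_jac=[0.9176 0.0000; 0.0000 0.6323]  S=[0.9570 0.0074; 0.0074 0.5495]  K=[0.5650 0.1260; 0.1080 0.4289]  nu=[-0.7626, -0.2652]  x^+=[-7.1561, -2.6533]  P^+=[0.2750 0.0261; 0.0261 0.2611]

x_post = [-7.1561, -2.6533]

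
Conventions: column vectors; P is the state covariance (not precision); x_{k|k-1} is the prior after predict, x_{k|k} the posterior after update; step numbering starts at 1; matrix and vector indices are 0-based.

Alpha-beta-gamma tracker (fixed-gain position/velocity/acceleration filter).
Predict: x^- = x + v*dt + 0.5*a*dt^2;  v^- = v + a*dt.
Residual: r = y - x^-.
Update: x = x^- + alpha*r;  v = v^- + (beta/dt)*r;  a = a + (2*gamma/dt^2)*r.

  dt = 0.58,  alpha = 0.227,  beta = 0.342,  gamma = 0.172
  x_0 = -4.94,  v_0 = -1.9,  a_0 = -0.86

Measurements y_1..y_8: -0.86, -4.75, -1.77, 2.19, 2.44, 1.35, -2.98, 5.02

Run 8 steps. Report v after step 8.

v_post = -15.7433

step 1: x_pred=-6.1867  r=5.3267  x^+=-4.9775  v^+=0.7421  a^+=4.5870
step 2: x_pred=-3.7756  r=-0.9744  x^+=-3.9968  v^+=2.8280  a^+=3.5905
step 3: x_pred=-1.7526  r=-0.0174  x^+=-1.7566  v^+=4.9002  a^+=3.5728
step 4: x_pred=1.6865  r=0.5035  x^+=1.8008  v^+=7.2693  a^+=4.0876
step 5: x_pred=6.7045  r=-4.2645  x^+=5.7365  v^+=7.1255  a^+=-0.2733
step 6: x_pred=9.8233  r=-8.4733  x^+=7.8999  v^+=1.9707  a^+=-8.9380
step 7: x_pred=7.5395  r=-10.5195  x^+=5.1516  v^+=-9.4162  a^+=-19.6952
step 8: x_pred=-3.6226  r=8.6426  x^+=-1.6607  v^+=-15.7433  a^+=-10.8574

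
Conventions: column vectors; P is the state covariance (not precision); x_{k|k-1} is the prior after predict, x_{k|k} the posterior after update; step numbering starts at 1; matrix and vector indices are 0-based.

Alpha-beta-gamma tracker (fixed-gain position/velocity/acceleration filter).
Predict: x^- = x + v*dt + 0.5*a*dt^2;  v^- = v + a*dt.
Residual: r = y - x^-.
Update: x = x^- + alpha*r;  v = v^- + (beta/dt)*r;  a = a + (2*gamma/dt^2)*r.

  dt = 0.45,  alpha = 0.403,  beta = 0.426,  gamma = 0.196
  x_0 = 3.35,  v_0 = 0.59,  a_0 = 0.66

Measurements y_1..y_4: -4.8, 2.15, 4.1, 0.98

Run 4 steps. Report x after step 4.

x_post = 0.3600

step 1: x_pred=3.6823  r=-8.4823  x^+=0.2639  v^+=-7.1429  a^+=-15.7601
step 2: x_pred=-4.5461  r=6.6961  x^+=-1.8476  v^+=-7.8960  a^+=-2.7978
step 3: x_pred=-5.6841  r=9.7841  x^+=-1.7411  v^+=0.1072  a^+=16.1422
step 4: x_pred=-0.0584  r=1.0384  x^+=0.3600  v^+=8.3542  a^+=18.1524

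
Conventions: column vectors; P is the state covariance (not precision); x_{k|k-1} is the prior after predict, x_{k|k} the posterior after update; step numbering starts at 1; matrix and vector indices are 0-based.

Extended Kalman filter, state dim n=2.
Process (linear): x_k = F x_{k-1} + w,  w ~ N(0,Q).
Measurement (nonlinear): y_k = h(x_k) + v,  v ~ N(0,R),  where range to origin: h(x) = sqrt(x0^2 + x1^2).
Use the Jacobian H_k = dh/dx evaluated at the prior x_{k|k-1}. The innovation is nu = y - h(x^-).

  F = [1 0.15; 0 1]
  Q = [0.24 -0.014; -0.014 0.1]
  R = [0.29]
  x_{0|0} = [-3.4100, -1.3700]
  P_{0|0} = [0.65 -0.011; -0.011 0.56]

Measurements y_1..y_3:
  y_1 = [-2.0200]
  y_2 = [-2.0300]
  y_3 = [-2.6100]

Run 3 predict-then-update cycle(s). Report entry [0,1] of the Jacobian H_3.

H_jac[0,1] = 0.1136

step 1: x^-=[-3.6155, -1.3700]  P^-=[0.8993 0.0590; 0.0590 0.6600]  H_jac=[-0.9351 -0.3543]  S=[1.1984]  K=[-0.7192; -0.2412]  nu=[-5.8864]  x^+=[0.6180, 0.0498]  P^+=[0.2795 -0.1489; -0.1489 0.5903]
step 2: x^-=[0.6254, 0.0498]  P^-=[0.4881 -0.0743; -0.0743 0.6903]  H_jac=[0.9969 0.0793]  S=[0.7676]  K=[0.6262; -0.0252]  nu=[-2.6574]  x^+=[-1.0385, 0.1168]  P^+=[0.1871 -0.0622; -0.0622 0.6898]
step 3: x^-=[-1.0210, 0.1168]  P^-=[0.4240 0.0273; 0.0273 0.7898]  H_jac=[-0.9935 0.1136]  S=[0.7125]  K=[-0.5868; 0.0879]  nu=[-3.6377]  x^+=[1.1136, -0.2031]  P^+=[0.1786 0.0640; 0.0640 0.7843]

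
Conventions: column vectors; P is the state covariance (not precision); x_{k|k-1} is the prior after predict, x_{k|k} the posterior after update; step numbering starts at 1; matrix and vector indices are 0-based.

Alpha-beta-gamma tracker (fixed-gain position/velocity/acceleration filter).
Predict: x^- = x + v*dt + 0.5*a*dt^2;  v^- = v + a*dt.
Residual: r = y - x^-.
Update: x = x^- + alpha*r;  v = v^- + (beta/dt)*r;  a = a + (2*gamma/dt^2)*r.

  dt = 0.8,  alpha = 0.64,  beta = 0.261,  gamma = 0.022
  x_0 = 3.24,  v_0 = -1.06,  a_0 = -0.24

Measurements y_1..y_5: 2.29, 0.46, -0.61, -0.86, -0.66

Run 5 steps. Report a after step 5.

a_post = -0.0452

step 1: x_pred=2.3152  r=-0.0252  x^+=2.2991  v^+=-1.2602  a^+=-0.2417
step 2: x_pred=1.2135  r=-0.7535  x^+=0.7313  v^+=-1.6995  a^+=-0.2935
step 3: x_pred=-0.7222  r=0.1122  x^+=-0.6504  v^+=-1.8977  a^+=-0.2858
step 4: x_pred=-2.2600  r=1.4000  x^+=-1.3640  v^+=-1.6696  a^+=-0.1896
step 5: x_pred=-2.7603  r=2.1003  x^+=-1.4161  v^+=-1.1360  a^+=-0.0452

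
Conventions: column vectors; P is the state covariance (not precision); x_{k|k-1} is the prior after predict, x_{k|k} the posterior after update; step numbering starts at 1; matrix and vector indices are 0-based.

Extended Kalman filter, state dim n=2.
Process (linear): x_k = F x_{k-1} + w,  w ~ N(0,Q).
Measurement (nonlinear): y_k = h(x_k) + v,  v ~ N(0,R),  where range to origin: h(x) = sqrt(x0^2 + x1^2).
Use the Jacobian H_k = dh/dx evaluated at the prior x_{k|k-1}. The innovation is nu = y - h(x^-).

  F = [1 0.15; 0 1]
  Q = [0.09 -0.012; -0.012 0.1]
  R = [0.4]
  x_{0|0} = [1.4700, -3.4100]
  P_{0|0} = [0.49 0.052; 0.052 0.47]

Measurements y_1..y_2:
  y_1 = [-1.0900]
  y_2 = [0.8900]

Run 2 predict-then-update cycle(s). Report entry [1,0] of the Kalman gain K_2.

K[1,0] = -0.2844

step 1: x^-=[0.9585, -3.4100]  P^-=[0.6062 0.1105; 0.1105 0.5700]  H_jac=[0.2706 -0.9627]  S=[0.9151]  K=[0.0630; -0.5670]  nu=[-4.6321]  x^+=[0.6667, -0.7837]  P^+=[0.6025 0.1432; 0.1432 0.2758]
step 2: x^-=[0.5491, -0.7837]  P^-=[0.7417 0.1726; 0.1726 0.3758]  H_jac=[0.5739 -0.8190]  S=[0.7341]  K=[0.3873; -0.2844]  nu=[-0.0669]  x^+=[0.5232, -0.7646]  P^+=[0.6316 0.2534; 0.2534 0.3165]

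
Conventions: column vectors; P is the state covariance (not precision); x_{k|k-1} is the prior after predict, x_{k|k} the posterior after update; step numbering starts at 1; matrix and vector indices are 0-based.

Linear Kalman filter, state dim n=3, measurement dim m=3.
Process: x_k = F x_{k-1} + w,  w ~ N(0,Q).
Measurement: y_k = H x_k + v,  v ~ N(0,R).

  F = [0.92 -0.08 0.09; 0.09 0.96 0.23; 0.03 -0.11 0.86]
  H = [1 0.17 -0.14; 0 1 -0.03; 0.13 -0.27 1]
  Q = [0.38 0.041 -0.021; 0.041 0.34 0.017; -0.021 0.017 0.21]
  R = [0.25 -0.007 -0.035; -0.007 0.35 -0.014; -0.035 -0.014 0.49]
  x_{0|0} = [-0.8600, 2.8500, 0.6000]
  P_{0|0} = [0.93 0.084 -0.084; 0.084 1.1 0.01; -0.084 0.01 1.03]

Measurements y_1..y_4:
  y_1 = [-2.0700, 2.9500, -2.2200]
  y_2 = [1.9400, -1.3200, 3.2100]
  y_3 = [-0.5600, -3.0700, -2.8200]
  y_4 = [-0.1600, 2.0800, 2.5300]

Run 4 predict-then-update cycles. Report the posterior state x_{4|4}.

x_post = [0.0755, 0.4531, 0.8056]

step 1: x^-=[-0.9652, 2.7966, 0.1767]  P^-=[1.1561 0.1107 0.0179; 0.1107 1.4312 0.1096; 0.0179 0.1096 0.9792]  S=[1.4941 0.3346 -0.0746; 0.3346 1.7755 -0.3050; -0.0746 -0.3050 1.5307]  K=[0.8062 -0.0701 0.1157; 0.0484 0.7932 -0.0110; -0.0730 0.1710 0.6524]  nu=[-1.5555, 0.1587, -1.5161]  x^+=[-2.4057, 2.8639, -0.6716]  P^+=[0.2026 -0.0319 -0.0055; -0.0319 0.2793 0.0613; -0.0055 0.0613 0.3371]
step 2: x^-=[-2.5028, 2.3784, -0.9648]  P^-=[0.5589 0.0183 0.0072; 0.0183 0.6382 0.1028; 0.0072 0.1028 0.4512]  S=[0.8355 0.1065 -0.0309; 0.1065 0.9824 -0.0939; -0.0309 -0.0939 0.9423]  K=[0.6810 -0.0462 0.0973; 0.0527 0.6402 -0.0058; -0.0468 0.1401 0.4628]  nu=[3.9034, -3.7273, 5.1423]  x^+=[0.8275, 0.1680, 0.7102]  P^+=[0.1704 -0.0224 -0.0037; -0.0224 0.2253 0.0501; -0.0037 0.0501 0.2405]
step 3: x^-=[0.8118, 0.3991, 0.6171]  P^-=[0.5296 0.0258 -0.0003; 0.0258 0.5798 0.0806; -0.0003 0.0806 0.3812]  S=[0.8088 0.1072 -0.0361; 0.1072 0.9253 -0.0974; -0.0361 -0.0974 0.8770]  K=[0.6697 -0.0399 0.0933; 0.0575 0.6161 -0.0120; -0.0471 0.1246 0.4217]  nu=[-1.3532, -3.4506, -3.4349]  x^+=[-0.2773, -1.7633, -1.1975]  P^+=[0.1673 -0.0201 -0.0043; -0.0201 0.2167 0.0446; -0.0043 0.0446 0.2191]
step 4: x^-=[-0.2218, -1.9932, -0.8442]  P^-=[0.5263 0.0272 -0.0024; 0.0272 0.5687 0.0729; -0.0024 0.0729 0.3663]  S=[0.8064 0.1079 -0.0379; 0.1079 0.9147 -0.1015; -0.0379 -0.1015 0.8648]  K=[0.6684 -0.0388 0.0926; 0.0585 0.6108 -0.0149; -0.0477 0.1191 0.4124]  nu=[0.2824, 4.0478, 2.8649]  x^+=[0.0755, 0.4531, 0.8056]  P^+=[0.1668 -0.0197 -0.0045; -0.0197 0.2149 0.0427; -0.0045 0.0427 0.2142]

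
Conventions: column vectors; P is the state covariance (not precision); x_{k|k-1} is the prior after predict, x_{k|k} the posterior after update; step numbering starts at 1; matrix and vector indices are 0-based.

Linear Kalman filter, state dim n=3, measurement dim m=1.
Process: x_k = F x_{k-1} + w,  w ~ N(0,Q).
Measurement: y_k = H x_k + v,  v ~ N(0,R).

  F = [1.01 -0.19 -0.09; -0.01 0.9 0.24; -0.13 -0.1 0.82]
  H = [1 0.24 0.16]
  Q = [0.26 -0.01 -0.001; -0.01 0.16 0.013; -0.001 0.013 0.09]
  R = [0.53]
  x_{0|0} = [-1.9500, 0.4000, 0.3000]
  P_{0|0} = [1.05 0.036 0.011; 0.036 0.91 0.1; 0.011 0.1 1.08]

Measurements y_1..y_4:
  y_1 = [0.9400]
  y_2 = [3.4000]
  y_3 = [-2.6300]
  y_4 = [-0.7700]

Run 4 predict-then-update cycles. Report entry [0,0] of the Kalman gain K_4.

step 1: x^-=[-2.0725, 0.4515, 0.4595]  P^-=[1.3603 -0.1767 -0.2095; -0.1767 1.0019 0.2118; -0.2095 0.2118 0.8252]  S=[1.8335]  K=[0.7005; 0.0532; -0.0145]  nu=[2.8306]  x^+=[-0.0897, 0.6022, 0.4184]  P^+=[0.4606 -0.2451 -0.1908; -0.2451 0.9967 0.2132; -0.1908 0.2132 0.8248]
step 2: x^-=[-0.2427, 0.6433, 0.2946]  P^-=[0.9086 -0.4996 -0.2763; -0.4996 1.1123 0.2744; -0.2763 0.2744 0.6617]  S=[1.2125]  K=[0.6140; -0.1557; -0.0862]  nu=[3.4411]  x^+=[1.8703, 0.1076, -0.0022]  P^+=[0.4515 -0.3837 -0.2121; -0.3837 1.0830 0.2581; -0.2121 0.2581 0.6527]
step 3: x^-=[1.8688, 0.0776, -0.2557]  P^-=[0.9596 -0.6476 -0.2746; -0.6476 1.1943 0.2817; -0.2746 0.2817 0.5402]  S=[1.1951]  K=[0.6361; -0.2644; -0.1009]  nu=[-4.4765]  x^+=[-0.9788, 1.2611, 0.1959]  P^+=[0.4760 -0.4467 -0.1979; -0.4467 1.1107 0.2499; -0.1979 0.2499 0.5281]
step 4: x^-=[-1.2458, 1.1918, 0.1618]  P^-=[1.0059 -0.7028 -0.2502; -0.7028 1.2071 0.2556; -0.2502 0.2556 0.4538]  S=[1.2193]  K=[0.6538; -0.3053; -0.0953]  nu=[0.1639]  x^+=[-1.1386, 1.1418, 0.1461]  P^+=[0.4847 -0.4595 -0.1742; -0.4595 1.0935 0.2201; -0.1742 0.2201 0.4428]

K[0,0] = 0.6538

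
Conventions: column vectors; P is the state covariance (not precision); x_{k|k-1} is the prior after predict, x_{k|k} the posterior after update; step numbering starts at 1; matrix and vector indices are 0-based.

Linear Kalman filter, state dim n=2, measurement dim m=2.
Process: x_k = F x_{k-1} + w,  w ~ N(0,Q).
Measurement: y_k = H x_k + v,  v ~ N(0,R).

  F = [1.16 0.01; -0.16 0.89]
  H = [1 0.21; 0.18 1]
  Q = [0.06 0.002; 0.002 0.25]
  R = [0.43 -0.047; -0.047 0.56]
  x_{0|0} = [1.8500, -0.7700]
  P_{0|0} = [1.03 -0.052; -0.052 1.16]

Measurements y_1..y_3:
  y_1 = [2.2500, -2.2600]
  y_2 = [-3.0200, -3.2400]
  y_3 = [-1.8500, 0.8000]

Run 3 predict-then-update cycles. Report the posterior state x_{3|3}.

x_post = [-0.8544, -0.7894]

step 1: x^-=[2.1383, -0.9813]  P^-=[1.4449 -0.2324; -0.2324 1.2100]  S=[1.8306 0.2259; 0.2259 1.7331]  K=[0.7731 -0.0848; -0.0725 0.6835]  nu=[0.3178, -1.6636]  x^+=[2.5251, -2.1414]  P^+=[0.3679 -0.1501; -0.1501 0.4132]
step 2: x^-=[2.9077, -2.3098]  P^-=[0.5517 -0.2173; -0.2173 0.6294]  S=[0.9181 -0.0410; -0.0410 1.1291]  K=[0.5473 -0.0846; -0.0695 0.5203]  nu=[-5.4427, -1.4536]  x^+=[0.0517, -2.6881]  P^+=[0.2647 -0.1208; -0.1208 0.3164]
step 3: x^-=[0.0331, -2.4007]  P^-=[0.4134 -0.1688; -0.1688 0.5418]  S=[0.7964 -0.0340; -0.0340 1.0544]  K=[0.4714 -0.0743; -0.0485 0.4834]  nu=[-1.3789, 3.1947]  x^+=[-0.8544, -0.7894]  P^+=[0.2282 -0.1049; -0.1049 0.2919]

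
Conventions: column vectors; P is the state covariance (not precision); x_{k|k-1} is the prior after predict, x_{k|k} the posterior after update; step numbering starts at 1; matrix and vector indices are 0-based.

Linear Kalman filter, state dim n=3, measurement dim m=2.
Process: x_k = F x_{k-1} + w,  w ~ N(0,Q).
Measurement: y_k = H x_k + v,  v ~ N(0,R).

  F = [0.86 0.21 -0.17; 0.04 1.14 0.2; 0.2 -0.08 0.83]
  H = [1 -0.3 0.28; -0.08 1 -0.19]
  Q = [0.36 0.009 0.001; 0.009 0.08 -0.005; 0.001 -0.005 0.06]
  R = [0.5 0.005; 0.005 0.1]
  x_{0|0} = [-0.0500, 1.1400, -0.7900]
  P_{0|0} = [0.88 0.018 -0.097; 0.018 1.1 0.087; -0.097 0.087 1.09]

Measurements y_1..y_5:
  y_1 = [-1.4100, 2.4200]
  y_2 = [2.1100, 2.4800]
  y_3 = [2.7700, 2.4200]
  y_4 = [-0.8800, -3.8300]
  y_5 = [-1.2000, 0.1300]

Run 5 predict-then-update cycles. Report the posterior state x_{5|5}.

step 1: x^-=[0.3307, 1.1396, -0.7569]  P^-=[1.1195 0.2541 -0.0700; 0.2541 1.5943 0.1605; -0.0700 0.1605 0.8088]  S=[1.6078 -0.2767; -0.2767 1.6269]  K=[0.6753 0.2242; 0.0534 0.9578; 0.0708 0.0197]  nu=[-1.1869, 1.1630]  x^+=[-0.2101, 2.1902, -0.8180]  P^+=[0.3884 0.0291 -0.1459; 0.0291 0.1255 0.1428; -0.1459 0.1428 0.8009]
step 2: x^-=[0.4184, 2.3249, -0.8962]  P^-=[0.7189 0.0082 -0.1205; 0.0082 0.3412 0.2483; -0.1205 0.2483 0.5597]  S=[1.1794 -0.0670; -0.0670 0.3667]  K=[0.5808 0.0340; 0.0248 0.8046; -0.0090 0.4118]  nu=[2.6400, 0.0183]  x^+=[1.9523, 2.4051, -0.9124]  P^+=[0.3233 0.0125 -0.1034; 0.0125 0.1058 0.1273; -0.1034 0.1273 0.4969]
step 3: x^-=[2.3392, 2.6374, -0.5593]  P^-=[0.6438 0.0045 -0.0620; 0.0045 0.2954 0.1841; -0.0620 0.1841 0.3643]  S=[1.1306 -0.0747; -0.0747 0.3401]  K=[0.5541 0.0181; 0.0220 0.7695; 0.0099 0.3545]  nu=[1.3786, -0.1366]  x^+=[3.1006, 2.5627, -0.5940]  P^+=[0.2981 0.0178 -0.0557; 0.0178 0.0960 0.0922; -0.0557 0.0922 0.3220]
step 4: x^-=[3.3057, 2.9267, -0.0779]  P^-=[0.6102 0.0257 -0.0158; 0.0257 0.2609 0.1278; -0.0158 0.1278 0.2630]  S=[1.1085 -0.0633; -0.0633 0.3212]  K=[0.5420 0.0443; 0.0269 0.7357; 0.0320 0.2525]  nu=[-3.2858, -6.5071]  x^+=[1.2363, -1.9489, -1.8264]  P^+=[0.2869 0.0244 -0.0299; 0.0244 0.0888 0.0691; -0.0299 0.0691 0.2424]
step 5: x^-=[0.9645, -2.5376, -1.1127]  P^-=[0.5958 0.0406 0.0067; 0.0406 0.2388 0.0970; 0.0067 0.0970 0.2192]  S=[1.0975 -0.0531; -0.0531 0.3074]  K=[0.5366 0.0656; 0.0309 0.7117; 0.0445 0.1861]  nu=[-2.6142, 2.5334]  x^+=[-0.2721, -0.8154, -0.7576]  P^+=[0.2822 0.0284 -0.0178; 0.0284 0.0844 0.0568; -0.0178 0.0568 0.2072]

x_post = [-0.2721, -0.8154, -0.7576]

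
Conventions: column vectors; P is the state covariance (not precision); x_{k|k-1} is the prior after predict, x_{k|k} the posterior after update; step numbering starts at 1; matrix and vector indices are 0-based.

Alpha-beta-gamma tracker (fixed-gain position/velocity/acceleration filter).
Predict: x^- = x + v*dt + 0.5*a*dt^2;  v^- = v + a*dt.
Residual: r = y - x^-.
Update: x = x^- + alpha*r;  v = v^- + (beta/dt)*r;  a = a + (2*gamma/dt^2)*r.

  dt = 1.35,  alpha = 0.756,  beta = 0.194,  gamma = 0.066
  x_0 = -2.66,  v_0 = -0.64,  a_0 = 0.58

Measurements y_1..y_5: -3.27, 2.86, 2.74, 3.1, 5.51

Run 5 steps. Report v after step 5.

step 1: x_pred=-2.9955  r=-0.2745  x^+=-3.2030  v^+=0.1035  a^+=0.5601
step 2: x_pred=-2.5528  r=5.4128  x^+=1.5393  v^+=1.6375  a^+=0.9522
step 3: x_pred=4.6176  r=-1.8776  x^+=3.1981  v^+=2.6531  a^+=0.8162
step 4: x_pred=7.5236  r=-4.4236  x^+=4.1794  v^+=3.1193  a^+=0.4958
step 5: x_pred=8.8421  r=-3.3321  x^+=6.3230  v^+=3.3097  a^+=0.2544

v_post = 3.3097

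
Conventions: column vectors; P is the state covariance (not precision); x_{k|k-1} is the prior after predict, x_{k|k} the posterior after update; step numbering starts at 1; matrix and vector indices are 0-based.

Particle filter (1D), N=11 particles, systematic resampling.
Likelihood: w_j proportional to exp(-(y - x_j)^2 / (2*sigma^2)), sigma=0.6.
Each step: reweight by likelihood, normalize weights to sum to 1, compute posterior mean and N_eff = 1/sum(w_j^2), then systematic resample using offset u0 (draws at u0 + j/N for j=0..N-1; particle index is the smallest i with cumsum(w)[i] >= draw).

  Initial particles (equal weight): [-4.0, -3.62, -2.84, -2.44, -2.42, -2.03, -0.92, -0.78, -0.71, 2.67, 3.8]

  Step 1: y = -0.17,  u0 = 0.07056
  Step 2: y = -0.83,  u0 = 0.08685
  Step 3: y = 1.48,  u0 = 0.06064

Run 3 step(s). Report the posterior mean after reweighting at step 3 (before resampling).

step 1: w=[0.0000, 0.0000, 0.0000, 0.0005, 0.0005, 0.0047, 0.2645, 0.3445, 0.3853, 0.0000, 0.0000]  mean=-0.7976  Neff=2.9664  idx=[6, 6, 6, 7, 7, 7, 8, 8, 8, 8, 8]
step 2: w=[0.0911, 0.0911, 0.0911, 0.0918, 0.0918, 0.0918, 0.0903, 0.0903, 0.0903, 0.0903, 0.0903]  mean=-0.7867  Neff=10.9995  idx=[0, 1, 2, 3, 4, 5, 6, 7, 8, 9, 10]
step 3: w=[0.0339, 0.0339, 0.0339, 0.0839, 0.0839, 0.0839, 0.1293, 0.1293, 0.1293, 0.1293, 0.1293]  mean=-0.7490  Neff=9.2437  idx=[1, 3, 4, 5, 6, 7, 7, 8, 9, 10, 10]

post_mean = -0.7490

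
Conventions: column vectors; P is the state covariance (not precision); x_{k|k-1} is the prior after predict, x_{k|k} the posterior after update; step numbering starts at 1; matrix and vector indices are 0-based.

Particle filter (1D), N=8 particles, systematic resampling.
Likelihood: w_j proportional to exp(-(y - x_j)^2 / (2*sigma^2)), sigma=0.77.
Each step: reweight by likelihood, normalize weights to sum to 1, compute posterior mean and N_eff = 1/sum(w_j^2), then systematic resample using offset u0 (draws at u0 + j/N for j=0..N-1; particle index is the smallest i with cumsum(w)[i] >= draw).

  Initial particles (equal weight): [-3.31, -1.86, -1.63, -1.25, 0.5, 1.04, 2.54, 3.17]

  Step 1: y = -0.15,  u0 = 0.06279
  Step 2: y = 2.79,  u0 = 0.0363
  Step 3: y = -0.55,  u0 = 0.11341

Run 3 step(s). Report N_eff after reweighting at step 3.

step 1: w=[0.0001, 0.0528, 0.0980, 0.2240, 0.4353, 0.1883, 0.0014, 0.0001]  mean=-0.1213  Neff=3.4782  idx=[2, 3, 3, 4, 4, 4, 5, 5]
step 2: w=[0.0000, 0.0000, 0.0000, 0.0641, 0.0641, 0.0641, 0.4038, 0.4038]  mean=0.9361  Neff=2.9549  idx=[3, 5, 6, 6, 6, 7, 7, 7]
step 3: w=[0.2629, 0.2629, 0.0790, 0.0790, 0.0790, 0.0790, 0.0790, 0.0790]  mean=0.7560  Neff=5.6902  idx=[0, 0, 1, 1, 3, 4, 6, 7]

N_eff = 5.6902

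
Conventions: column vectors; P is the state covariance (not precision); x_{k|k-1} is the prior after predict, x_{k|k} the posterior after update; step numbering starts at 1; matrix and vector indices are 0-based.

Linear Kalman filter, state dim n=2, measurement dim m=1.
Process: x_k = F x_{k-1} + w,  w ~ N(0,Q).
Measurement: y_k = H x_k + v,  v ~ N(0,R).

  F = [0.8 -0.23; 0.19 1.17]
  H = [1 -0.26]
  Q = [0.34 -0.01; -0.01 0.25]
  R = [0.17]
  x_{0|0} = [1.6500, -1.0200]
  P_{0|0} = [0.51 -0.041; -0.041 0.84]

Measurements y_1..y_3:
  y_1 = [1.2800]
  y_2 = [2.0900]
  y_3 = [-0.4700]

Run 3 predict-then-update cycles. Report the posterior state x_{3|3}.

step 1: x^-=[1.5546, -0.8799]  P^-=[0.7259 -0.1951; -0.1951 1.4001]  S=[1.0920]  K=[0.7112; -0.5120]  nu=[-0.5034]  x^+=[1.1966, -0.6222]  P^+=[0.1736 0.2025; 0.2025 1.1138]
step 2: x^-=[1.1004, -0.5006]  P^-=[0.4355 -0.1026; -0.1026 1.8710]  S=[0.7853]  K=[0.5885; -0.7501]  nu=[0.8595]  x^+=[1.6062, -1.1453]  P^+=[0.1635 0.2441; 0.2441 1.4291]
step 3: x^-=[1.5484, -1.0348]  P^-=[0.4304 -0.1520; -0.1520 2.3207]  S=[0.8363]  K=[0.5619; -0.9032]  nu=[-2.2874]  x^+=[0.2630, 1.0311]  P^+=[0.1664 0.2725; 0.2725 1.6385]

x_post = [0.2630, 1.0311]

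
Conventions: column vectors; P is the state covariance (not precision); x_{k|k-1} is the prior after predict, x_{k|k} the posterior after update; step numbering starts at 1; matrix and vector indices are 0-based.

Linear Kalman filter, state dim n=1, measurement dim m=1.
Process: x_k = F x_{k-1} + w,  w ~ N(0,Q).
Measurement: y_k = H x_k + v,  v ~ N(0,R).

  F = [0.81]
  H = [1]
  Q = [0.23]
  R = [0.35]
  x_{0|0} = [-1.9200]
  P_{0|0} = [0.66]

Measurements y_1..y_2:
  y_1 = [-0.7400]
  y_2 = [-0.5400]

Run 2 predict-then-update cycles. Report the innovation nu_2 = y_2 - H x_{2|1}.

innov = [0.2875]

step 1: x^-=[-1.5552]  P^-=[0.6630]  S=[1.0130]  K=[0.6545]  nu=[0.8152]  x^+=[-1.0217]  P^+=[0.2291]
step 2: x^-=[-0.8275]  P^-=[0.3803]  S=[0.7303]  K=[0.5207]  nu=[0.2875]  x^+=[-0.6778]  P^+=[0.1823]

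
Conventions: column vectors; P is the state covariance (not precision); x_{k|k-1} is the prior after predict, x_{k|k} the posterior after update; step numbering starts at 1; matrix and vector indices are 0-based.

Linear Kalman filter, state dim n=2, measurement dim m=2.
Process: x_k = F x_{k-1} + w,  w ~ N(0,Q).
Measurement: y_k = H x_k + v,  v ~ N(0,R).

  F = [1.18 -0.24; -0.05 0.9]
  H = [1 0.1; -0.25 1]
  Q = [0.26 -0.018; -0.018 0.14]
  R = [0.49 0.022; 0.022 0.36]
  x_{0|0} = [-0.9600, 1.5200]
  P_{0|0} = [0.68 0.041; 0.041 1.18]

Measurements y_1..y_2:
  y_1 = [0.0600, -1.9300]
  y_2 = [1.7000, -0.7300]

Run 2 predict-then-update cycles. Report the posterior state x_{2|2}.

x_post = [1.1151, -0.7634]

step 1: x^-=[-1.4976, 1.4160]  P^-=[1.2516 -0.2690; -0.2690 1.0938]  S=[1.6987 -0.4438; -0.4438 1.6665]  K=[0.6768 -0.1689; 0.0946 0.7219]  nu=[1.4160, -3.7204]  x^+=[0.0892, -1.1357]  P^+=[0.3244 0.0352; 0.0352 0.2708]
step 2: x^-=[0.3779, -1.0266]  P^-=[0.7074 -0.0578; -0.0578 0.3570]  S=[1.1894 -0.1755; -0.1755 0.7901]  K=[0.5646 -0.1716; 0.0525 0.4818]  nu=[1.4248, 0.3911]  x^+=[1.1151, -0.7634]  P^+=[0.2710 0.0184; 0.0184 0.1792]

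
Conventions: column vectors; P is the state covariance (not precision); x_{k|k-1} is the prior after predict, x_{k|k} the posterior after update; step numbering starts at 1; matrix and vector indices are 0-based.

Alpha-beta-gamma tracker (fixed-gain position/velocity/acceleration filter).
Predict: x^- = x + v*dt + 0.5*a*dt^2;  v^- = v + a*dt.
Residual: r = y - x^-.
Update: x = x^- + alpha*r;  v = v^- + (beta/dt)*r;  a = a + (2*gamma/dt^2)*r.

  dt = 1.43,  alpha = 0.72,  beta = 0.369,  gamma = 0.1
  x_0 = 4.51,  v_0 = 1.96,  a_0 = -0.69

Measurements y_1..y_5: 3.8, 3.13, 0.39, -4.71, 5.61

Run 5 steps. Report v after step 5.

v_post = -1.2750

step 1: x_pred=6.6073  r=-2.8073  x^+=4.5860  v^+=0.2489  a^+=-0.9646
step 2: x_pred=3.9557  r=-0.8257  x^+=3.3612  v^+=-1.3435  a^+=-1.0453
step 3: x_pred=0.3712  r=0.0188  x^+=0.3847  v^+=-2.8335  a^+=-1.0435
step 4: x_pred=-4.7341  r=0.0241  x^+=-4.7167  v^+=-4.3195  a^+=-1.0411
step 5: x_pred=-11.9581  r=17.5681  x^+=0.6909  v^+=-1.2750  a^+=0.6771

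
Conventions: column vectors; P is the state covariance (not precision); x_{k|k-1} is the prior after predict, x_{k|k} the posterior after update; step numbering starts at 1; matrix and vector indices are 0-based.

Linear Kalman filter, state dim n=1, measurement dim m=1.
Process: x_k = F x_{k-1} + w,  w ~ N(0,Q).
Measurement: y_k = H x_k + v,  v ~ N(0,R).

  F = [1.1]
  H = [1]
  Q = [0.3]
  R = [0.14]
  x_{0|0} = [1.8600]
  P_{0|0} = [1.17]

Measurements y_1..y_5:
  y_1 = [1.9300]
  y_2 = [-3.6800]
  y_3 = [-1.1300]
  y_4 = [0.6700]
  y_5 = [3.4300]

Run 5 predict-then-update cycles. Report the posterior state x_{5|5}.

x_post = [2.6122]

step 1: x^-=[2.0460]  P^-=[1.7157]  S=[1.8557]  K=[0.9246]  nu=[-0.1160]  x^+=[1.9388]  P^+=[0.1294]
step 2: x^-=[2.1326]  P^-=[0.4566]  S=[0.5966]  K=[0.7653]  nu=[-5.8126]  x^+=[-2.3160]  P^+=[0.1071]
step 3: x^-=[-2.5476]  P^-=[0.4296]  S=[0.5696]  K=[0.7542]  nu=[1.4176]  x^+=[-1.4784]  P^+=[0.1056]
step 4: x^-=[-1.6262]  P^-=[0.4278]  S=[0.5678]  K=[0.7534]  nu=[2.2962]  x^+=[0.1038]  P^+=[0.1055]
step 5: x^-=[0.1142]  P^-=[0.4276]  S=[0.5676]  K=[0.7534]  nu=[3.3158]  x^+=[2.6122]  P^+=[0.1055]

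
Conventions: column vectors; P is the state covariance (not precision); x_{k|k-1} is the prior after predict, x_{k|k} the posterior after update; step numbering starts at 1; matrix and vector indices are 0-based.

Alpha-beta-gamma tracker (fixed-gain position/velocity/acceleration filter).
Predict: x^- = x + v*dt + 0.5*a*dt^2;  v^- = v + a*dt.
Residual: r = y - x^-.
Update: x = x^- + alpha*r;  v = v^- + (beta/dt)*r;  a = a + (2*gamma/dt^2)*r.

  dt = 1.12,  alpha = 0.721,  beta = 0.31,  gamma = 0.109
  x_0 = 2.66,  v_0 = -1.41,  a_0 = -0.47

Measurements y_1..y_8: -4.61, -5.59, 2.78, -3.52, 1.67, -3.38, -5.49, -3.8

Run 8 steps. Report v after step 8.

step 1: x_pred=0.7860  r=-5.3960  x^+=-3.1045  v^+=-3.4299  a^+=-1.4078
step 2: x_pred=-7.8290  r=2.2390  x^+=-6.2147  v^+=-4.3869  a^+=-1.0187
step 3: x_pred=-11.7669  r=14.5469  x^+=-1.2786  v^+=-1.5014  a^+=1.5094
step 4: x_pred=-2.0135  r=-1.5065  x^+=-3.0997  v^+=-0.2278  a^+=1.2476
step 5: x_pred=-2.5724  r=4.2424  x^+=0.4864  v^+=2.3437  a^+=1.9849
step 6: x_pred=4.3563  r=-7.7363  x^+=-1.2216  v^+=2.4255  a^+=0.6404
step 7: x_pred=1.8966  r=-7.3866  x^+=-3.4291  v^+=1.0982  a^+=-0.6433
step 8: x_pred=-2.6026  r=-1.1974  x^+=-3.4659  v^+=0.0463  a^+=-0.8514

v_post = 0.0463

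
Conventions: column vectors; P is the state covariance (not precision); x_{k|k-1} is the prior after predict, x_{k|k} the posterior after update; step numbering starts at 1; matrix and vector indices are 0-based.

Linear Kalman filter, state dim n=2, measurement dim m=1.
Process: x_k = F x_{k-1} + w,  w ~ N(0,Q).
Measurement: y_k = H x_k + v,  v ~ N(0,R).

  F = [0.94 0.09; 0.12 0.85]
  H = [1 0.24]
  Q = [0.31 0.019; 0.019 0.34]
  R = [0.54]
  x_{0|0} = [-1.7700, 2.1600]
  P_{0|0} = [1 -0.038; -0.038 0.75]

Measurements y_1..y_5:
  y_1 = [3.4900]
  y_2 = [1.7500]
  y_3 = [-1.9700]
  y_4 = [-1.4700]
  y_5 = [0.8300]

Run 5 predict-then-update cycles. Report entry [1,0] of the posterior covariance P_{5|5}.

P_post[1,0] = -0.0869

step 1: x^-=[-1.4694, 1.6236]  P^-=[1.1932 0.1584; 0.1584 0.8885]  S=[1.8605]  K=[0.6618; 0.1998]  nu=[4.5697]  x^+=[1.5549, 2.5365]  P^+=[0.3784 -0.0876; -0.0876 0.8143]
step 2: x^-=[1.6899, 2.3426]  P^-=[0.6361 0.0531; 0.0531 0.9159]  S=[1.2544]  K=[0.5173; 0.2176]  nu=[-0.5021]  x^+=[1.4301, 2.2333]  P^+=[0.3005 -0.0881; -0.0881 0.8565]
step 3: x^-=[1.5453, 2.0700]  P^-=[0.5675 0.0471; 0.0471 0.9452]  S=[1.1846]  K=[0.4886; 0.2312]  nu=[-4.0121]  x^+=[-0.4152, 1.1422]  P^+=[0.2847 -0.0868; -0.0868 0.8819]
step 4: x^-=[-0.2875, 0.9210]  P^-=[0.5540 0.0483; 0.0483 0.9635]  S=[1.1727]  K=[0.4823; 0.2384]  nu=[-1.4036]  x^+=[-0.9644, 0.5864]  P^+=[0.2812 -0.0865; -0.0865 0.8969]
step 5: x^-=[-0.8538, 0.3827]  P^-=[0.5511 0.0493; 0.0493 0.9744]  S=[1.1709]  K=[0.4808; 0.2418]  nu=[1.5919]  x^+=[-0.0884, 0.7677]  P^+=[0.2805 -0.0869; -0.0869 0.9059]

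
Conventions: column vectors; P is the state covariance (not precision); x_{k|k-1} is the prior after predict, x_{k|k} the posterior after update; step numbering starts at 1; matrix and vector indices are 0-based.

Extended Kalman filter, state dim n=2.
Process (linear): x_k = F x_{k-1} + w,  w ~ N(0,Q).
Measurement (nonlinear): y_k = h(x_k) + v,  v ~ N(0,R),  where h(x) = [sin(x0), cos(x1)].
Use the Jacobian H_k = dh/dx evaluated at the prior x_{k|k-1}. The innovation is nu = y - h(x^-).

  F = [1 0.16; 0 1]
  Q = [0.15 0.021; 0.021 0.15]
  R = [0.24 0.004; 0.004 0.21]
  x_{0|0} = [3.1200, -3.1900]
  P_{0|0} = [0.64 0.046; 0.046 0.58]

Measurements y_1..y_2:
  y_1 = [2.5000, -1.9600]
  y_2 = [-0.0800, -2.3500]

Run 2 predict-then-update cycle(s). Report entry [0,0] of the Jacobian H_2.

H_jac[0,0] = 0.9176

step 1: x^-=[2.6096, -3.1900]  P^-=[0.8196 0.1598; 0.1598 0.7300]  H_jac=[-0.8618 0.0000; 0.0000 -0.0484]  S=[0.8487 0.0107; 0.0107 0.2117]  K=[-0.8323 0.0054; -0.1603 -0.1588]  nu=[1.9927, -0.9612]  x^+=[0.9459, -3.3568]  P^+=[0.2318 0.0454; 0.0454 0.7023]
step 2: x^-=[0.4088, -3.3568]  P^-=[0.4143 0.1787; 0.1787 0.8523]  H_jac=[0.9176 0.0000; 0.0000 -0.2135]  S=[0.5888 -0.0310; -0.0310 0.2489]  K=[0.6417 -0.0734; 0.2416 -0.7012]  nu=[-0.4775, -1.3731]  x^+=[0.2031, -2.5094]  P^+=[0.1675 0.0601; 0.0601 0.6851]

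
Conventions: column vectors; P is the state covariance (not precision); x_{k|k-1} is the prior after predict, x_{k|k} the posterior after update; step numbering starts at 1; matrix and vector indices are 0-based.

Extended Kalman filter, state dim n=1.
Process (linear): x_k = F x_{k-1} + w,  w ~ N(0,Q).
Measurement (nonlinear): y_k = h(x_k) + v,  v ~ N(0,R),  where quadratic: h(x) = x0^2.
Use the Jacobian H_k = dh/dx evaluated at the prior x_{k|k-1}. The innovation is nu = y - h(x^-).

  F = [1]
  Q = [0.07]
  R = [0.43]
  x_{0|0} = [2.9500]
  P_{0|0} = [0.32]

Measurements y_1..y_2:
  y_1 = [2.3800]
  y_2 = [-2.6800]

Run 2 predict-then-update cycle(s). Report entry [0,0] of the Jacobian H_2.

step 1: x^-=[2.9500]  P^-=[0.3900]  H_jac=[5.9000]  S=[14.0059]  K=[0.1643]  nu=[-6.3225]  x^+=[1.9113]  P^+=[0.0120]
step 2: x^-=[1.9113]  P^-=[0.0820]  H_jac=[3.8226]  S=[1.6278]  K=[0.1925]  nu=[-6.3330]  x^+=[0.6922]  P^+=[0.0217]

H_jac[0,0] = 3.8226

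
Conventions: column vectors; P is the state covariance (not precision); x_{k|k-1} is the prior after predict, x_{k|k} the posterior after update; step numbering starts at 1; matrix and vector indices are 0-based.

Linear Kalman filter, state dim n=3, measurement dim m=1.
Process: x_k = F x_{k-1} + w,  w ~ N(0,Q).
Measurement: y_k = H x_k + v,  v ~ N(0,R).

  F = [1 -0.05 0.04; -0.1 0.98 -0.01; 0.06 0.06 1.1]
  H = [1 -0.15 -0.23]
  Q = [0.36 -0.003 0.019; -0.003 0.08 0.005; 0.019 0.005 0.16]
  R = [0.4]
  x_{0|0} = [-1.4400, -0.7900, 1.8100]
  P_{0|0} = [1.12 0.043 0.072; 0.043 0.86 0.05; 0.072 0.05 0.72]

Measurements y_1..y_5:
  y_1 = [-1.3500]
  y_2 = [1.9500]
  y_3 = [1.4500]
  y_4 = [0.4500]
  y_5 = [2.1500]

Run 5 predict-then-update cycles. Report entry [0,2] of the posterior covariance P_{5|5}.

step 1: x^-=[-1.3281, -0.6483, 1.8572]  P^-=[1.4846 -0.1141 0.1945; -0.1141 0.9080 0.0891; 0.1945 0.0891 1.0547]  S=[1.9117]  K=[0.7621; -0.1416; -0.0322]  nu=[0.3080]  x^+=[-1.0934, -0.6919, 1.8473]  P^+=[0.3742 0.0923 0.2413; 0.0923 0.8696 0.0804; 0.2413 0.0804 1.0528]
step 2: x^-=[-0.9849, -0.5872, 1.9249]  P^-=[0.7478 0.0073 0.3522; 0.0073 0.8998 0.1071; 0.3522 0.1071 1.4815]  S=[1.0896]  K=[0.6110; -0.1398; -0.0042]  nu=[3.2895]  x^+=[1.0249, -1.0472, 1.9111]  P^+=[0.3411 0.1003 0.3550; 0.1003 0.8785 0.1065; 0.3550 0.1065 1.4814]
step 3: x^-=[1.1537, -1.1479, 2.1009]  P^-=[0.7236 0.0173 0.4935; 0.0173 0.9063 0.1191; 0.4935 0.1191 2.0186]  S=[1.0268]  K=[0.5917; -0.1422; 0.0111]  nu=[0.6073]  x^+=[1.5130, -1.2342, 2.1077]  P^+=[0.3642 0.1037 0.4868; 0.1037 0.8855 0.1207; 0.4868 0.1207 2.0184]
step 4: x^-=[1.6590, -1.3819, 2.3352]  P^-=[0.7577 0.0165 0.6632; 0.0165 0.9126 0.1143; 0.6632 0.1143 2.6877]  S=[1.0183]  K=[0.5919; -0.1440; 0.0274]  nu=[-0.8792]  x^+=[1.1386, -1.2553, 2.3111]  P^+=[0.4010 0.1033 0.6467; 0.1033 0.8914 0.1183; 0.6467 0.1183 2.6870]
step 5: x^-=[1.2939, -1.3671, 2.5352]  P^-=[0.8084 0.0096 0.8712; 0.0096 0.9191 0.0869; 0.8712 0.0869 3.5176]  S=[1.0176]  K=[0.5962; -0.1457; 0.0483]  nu=[1.2342]  x^+=[2.0296, -1.5470, 2.5948]  P^+=[0.4468 0.0980 0.8419; 0.0980 0.8975 0.0940; 0.8419 0.0940 3.5153]

P_post[0,2] = 0.8419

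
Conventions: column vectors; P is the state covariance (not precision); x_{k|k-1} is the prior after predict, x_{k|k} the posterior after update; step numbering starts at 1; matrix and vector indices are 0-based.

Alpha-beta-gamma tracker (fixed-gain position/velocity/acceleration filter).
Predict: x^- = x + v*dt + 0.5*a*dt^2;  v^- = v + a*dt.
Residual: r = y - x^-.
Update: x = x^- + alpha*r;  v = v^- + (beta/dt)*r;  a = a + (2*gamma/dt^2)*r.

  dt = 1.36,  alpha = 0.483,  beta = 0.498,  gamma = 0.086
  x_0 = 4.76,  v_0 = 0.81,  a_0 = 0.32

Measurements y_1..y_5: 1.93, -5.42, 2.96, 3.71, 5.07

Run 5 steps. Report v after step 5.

v_post = 3.3392

step 1: x_pred=6.1575  r=-4.2275  x^+=4.1156  v^+=-0.3028  a^+=-0.0731
step 2: x_pred=3.6362  r=-9.0562  x^+=-0.7380  v^+=-3.7184  a^+=-0.9153
step 3: x_pred=-6.6415  r=9.6015  x^+=-2.0040  v^+=-1.4474  a^+=-0.0224
step 4: x_pred=-3.9932  r=7.7032  x^+=-0.2725  v^+=1.3428  a^+=0.6939
step 5: x_pred=2.1955  r=2.8745  x^+=3.5839  v^+=3.3392  a^+=0.9612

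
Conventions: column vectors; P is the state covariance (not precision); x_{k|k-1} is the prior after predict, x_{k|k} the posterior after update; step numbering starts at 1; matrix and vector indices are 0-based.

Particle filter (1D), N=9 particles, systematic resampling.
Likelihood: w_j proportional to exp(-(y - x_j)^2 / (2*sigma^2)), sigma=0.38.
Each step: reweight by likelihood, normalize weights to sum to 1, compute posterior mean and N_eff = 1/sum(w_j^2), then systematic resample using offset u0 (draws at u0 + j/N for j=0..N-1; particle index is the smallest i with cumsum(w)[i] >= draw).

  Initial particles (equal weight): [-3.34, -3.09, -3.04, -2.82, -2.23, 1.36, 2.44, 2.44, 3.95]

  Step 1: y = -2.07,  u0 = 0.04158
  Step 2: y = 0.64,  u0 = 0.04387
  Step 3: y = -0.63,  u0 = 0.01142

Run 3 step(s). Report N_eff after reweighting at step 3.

N_eff = 9.0000

step 1: w=[0.0033, 0.0242, 0.0341, 0.1265, 0.8119, 0.0000, 0.0000, 0.0000, 0.0000]  mean=-2.3568  Neff=1.4774  idx=[2, 3, 4, 4, 4, 4, 4, 4, 4]
step 2: w=[0.0000, 0.0000, 0.1429, 0.1429, 0.1429, 0.1429, 0.1429, 0.1429, 0.1429]  mean=-2.2300  Neff=7.0000  idx=[2, 3, 3, 4, 5, 6, 6, 7, 8]
step 3: w=[0.1111, 0.1111, 0.1111, 0.1111, 0.1111, 0.1111, 0.1111, 0.1111, 0.1111]  mean=-2.2300  Neff=9.0000  idx=[0, 1, 2, 3, 4, 5, 6, 7, 8]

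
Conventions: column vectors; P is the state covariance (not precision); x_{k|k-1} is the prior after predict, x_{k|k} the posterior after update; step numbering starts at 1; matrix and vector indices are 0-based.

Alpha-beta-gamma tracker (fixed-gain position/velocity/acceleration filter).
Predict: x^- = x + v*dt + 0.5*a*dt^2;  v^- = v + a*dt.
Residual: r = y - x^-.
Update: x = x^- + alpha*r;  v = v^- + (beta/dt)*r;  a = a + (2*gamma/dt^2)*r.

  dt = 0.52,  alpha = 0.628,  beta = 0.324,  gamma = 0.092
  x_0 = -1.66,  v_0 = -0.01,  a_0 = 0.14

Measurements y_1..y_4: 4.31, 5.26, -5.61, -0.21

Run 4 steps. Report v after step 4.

v_post = -2.5261

step 1: x_pred=-1.6463  r=5.9563  x^+=2.0943  v^+=3.7740  a^+=4.1931
step 2: x_pred=4.6237  r=0.6363  x^+=5.0233  v^+=6.3509  a^+=4.6261
step 3: x_pred=8.9512  r=-14.5612  x^+=-0.1932  v^+=-0.3163  a^+=-5.2824
step 4: x_pred=-1.0719  r=0.8619  x^+=-0.5306  v^+=-2.5261  a^+=-4.6959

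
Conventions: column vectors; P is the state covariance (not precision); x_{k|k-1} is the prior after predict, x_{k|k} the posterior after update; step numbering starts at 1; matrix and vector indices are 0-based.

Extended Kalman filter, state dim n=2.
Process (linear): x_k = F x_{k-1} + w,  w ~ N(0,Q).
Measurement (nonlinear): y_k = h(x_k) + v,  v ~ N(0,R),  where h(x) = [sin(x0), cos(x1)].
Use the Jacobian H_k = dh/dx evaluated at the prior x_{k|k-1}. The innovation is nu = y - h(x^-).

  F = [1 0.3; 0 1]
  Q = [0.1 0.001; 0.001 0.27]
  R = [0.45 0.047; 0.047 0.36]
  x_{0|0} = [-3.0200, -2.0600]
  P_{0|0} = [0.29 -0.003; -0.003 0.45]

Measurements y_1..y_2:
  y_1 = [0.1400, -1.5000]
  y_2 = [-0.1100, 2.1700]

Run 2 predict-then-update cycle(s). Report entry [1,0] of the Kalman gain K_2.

step 1: x^-=[-3.6380, -2.0600]  P^-=[0.4287 0.1330; 0.1330 0.7200]  H_jac=[-0.8793 0.0000; 0.0000 0.8827]  S=[0.7815 -0.0562; -0.0562 0.9210]  K=[-0.4753 0.0985; -0.1004 0.6839]  nu=[-0.3363, -1.0301]  x^+=[-3.5796, -2.7307]  P^+=[0.2380 0.0148; 0.0148 0.2736]
step 2: x^-=[-4.3988, -2.7307]  P^-=[0.3715 0.0979; 0.0979 0.5436]  H_jac=[-0.3085 0.0000; 0.0000 0.3994]  S=[0.4854 0.0349; 0.0349 0.4467]  K=[-0.2438 0.1066; -0.0978 0.4937]  nu=[-1.0612, 3.0868]  x^+=[-3.8110, -1.1032]  P^+=[0.3394 0.0674; 0.0674 0.4335]

K[1,0] = -0.0978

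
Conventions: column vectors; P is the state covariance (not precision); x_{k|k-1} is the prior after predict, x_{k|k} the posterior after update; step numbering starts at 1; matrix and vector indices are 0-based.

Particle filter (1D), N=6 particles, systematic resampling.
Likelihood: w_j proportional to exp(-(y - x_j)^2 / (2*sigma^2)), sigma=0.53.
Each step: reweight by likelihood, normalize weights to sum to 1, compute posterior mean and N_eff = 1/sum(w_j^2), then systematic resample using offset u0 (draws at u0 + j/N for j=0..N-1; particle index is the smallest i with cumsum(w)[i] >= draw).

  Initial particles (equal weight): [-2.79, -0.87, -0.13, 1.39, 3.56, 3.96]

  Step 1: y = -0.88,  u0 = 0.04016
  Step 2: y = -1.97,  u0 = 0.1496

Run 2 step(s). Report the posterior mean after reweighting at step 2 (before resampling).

post_mean = -0.8669

step 1: w=[0.0011, 0.7304, 0.2684, 0.0001, 0.0000, 0.0000]  mean=-0.6733  Neff=1.6514  idx=[1, 1, 1, 1, 1, 2]
step 2: w=[0.1992, 0.1992, 0.1992, 0.1992, 0.1992, 0.0041]  mean=-0.8669  Neff=5.0413  idx=[0, 1, 2, 3, 4, 4]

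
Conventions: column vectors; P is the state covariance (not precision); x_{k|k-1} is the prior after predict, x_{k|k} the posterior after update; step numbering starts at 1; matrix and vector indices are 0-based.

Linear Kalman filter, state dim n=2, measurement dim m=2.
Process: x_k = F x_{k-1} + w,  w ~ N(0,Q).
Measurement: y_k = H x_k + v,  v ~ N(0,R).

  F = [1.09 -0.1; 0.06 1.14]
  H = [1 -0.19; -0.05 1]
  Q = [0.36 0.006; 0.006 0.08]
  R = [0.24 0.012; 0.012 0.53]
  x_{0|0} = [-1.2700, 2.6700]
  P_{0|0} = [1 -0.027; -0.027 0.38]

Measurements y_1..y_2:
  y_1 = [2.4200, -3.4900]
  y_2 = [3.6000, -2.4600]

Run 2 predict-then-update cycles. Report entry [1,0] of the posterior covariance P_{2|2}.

P_post[1,0] = 0.0500

step 1: x^-=[-1.6513, 2.9676]  P^-=[1.5578 -0.0053; -0.0053 0.5738]  S=[1.8205 -0.1803; -0.1803 1.1082]  K=[0.8627 0.0653; -0.0117 0.5161]  nu=[4.6351, -6.5402]  x^+=[1.9207, -0.4619]  P^+=[0.2184 0.0559; 0.0559 0.2762]
step 2: x^-=[2.1397, -0.4113]  P^-=[0.6101 0.0579; 0.0579 0.4473]  S=[0.8443 -0.0451; -0.0451 0.9731]  K=[0.7129 0.0612; -0.0078 0.4564]  nu=[1.3821, -1.9417]  x^+=[3.0063, -1.3082]  P^+=[0.1813 0.0500; 0.0500 0.2443]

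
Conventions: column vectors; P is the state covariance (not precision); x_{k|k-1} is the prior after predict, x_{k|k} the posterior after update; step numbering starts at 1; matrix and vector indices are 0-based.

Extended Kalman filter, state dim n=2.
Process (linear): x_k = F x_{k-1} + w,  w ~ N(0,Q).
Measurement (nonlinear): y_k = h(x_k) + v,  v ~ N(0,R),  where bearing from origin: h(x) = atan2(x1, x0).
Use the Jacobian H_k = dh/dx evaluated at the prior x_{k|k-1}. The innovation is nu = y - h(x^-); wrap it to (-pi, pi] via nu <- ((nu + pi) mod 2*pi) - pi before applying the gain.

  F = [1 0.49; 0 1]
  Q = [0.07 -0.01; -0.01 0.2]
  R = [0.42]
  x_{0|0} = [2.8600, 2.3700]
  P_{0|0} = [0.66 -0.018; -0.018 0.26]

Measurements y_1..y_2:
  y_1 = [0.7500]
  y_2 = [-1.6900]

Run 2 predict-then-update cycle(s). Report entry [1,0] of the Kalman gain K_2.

K[1,0] = 0.1824

step 1: x^-=[4.0213, 2.3700]  P^-=[0.7748 0.0994; 0.0994 0.4600]  H_jac=[-0.1088 0.1846]  S=[0.4408]  K=[-0.1496; 0.1681]  nu=[0.2174]  x^+=[3.9888, 2.4065]  P^+=[0.7649 0.1105; 0.1105 0.4475]
step 2: x^-=[5.1680, 2.4065]  P^-=[1.0507 0.3198; 0.3198 0.6475]  H_jac=[-0.0740 0.1590]  S=[0.4346]  K=[-0.0620; 0.1824]  nu=[-2.1258]  x^+=[5.2998, 2.0187]  P^+=[1.0490 0.3247; 0.3247 0.6331]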